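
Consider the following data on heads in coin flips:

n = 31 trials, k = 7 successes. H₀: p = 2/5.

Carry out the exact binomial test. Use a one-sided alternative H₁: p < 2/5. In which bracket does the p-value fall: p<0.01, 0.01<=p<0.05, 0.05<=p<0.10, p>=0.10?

p-value bracket: 0.01<=p<0.05

Exact binomial: n=31, k=7, p₀=2/5=0.4000
P(X≤7) from Σ C(n,i)·p₀^i·(1−p₀)^(n−i)
p-value (one-sided, H₁ less) = 0.03299
→ bracket: 0.01<=p<0.05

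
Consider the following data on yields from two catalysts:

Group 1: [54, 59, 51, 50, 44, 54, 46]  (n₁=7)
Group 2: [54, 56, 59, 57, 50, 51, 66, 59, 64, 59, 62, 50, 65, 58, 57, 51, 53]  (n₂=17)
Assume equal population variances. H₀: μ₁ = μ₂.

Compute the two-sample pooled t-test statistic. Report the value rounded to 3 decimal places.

x̄₁=51.143, s₁=5.113, n₁=7
x̄₂=57.118, s₂=5.171, n₂=17
s_p² = [6·5.113² + 16·5.171²]/22 = 26.5737
SE = √(s_p²·(1/7+1/17)) = 2.3150
t = (51.143−57.118)/2.3150 = -2.5809
df = 22

test statistic = -2.581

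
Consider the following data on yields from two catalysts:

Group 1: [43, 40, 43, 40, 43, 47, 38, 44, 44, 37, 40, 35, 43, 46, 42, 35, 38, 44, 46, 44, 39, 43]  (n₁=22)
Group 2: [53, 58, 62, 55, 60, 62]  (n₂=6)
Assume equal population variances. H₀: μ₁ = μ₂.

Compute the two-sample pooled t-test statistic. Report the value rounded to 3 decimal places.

test statistic = -10.410

x̄₁=41.545, s₁=3.447, n₁=22
x̄₂=58.333, s₂=3.724, n₂=6
s_p² = [21·3.447² + 5·3.724²]/26 = 12.2611
SE = √(s_p²·(1/22+1/6)) = 1.6127
t = (41.545−58.333)/1.6127 = -10.4097
df = 26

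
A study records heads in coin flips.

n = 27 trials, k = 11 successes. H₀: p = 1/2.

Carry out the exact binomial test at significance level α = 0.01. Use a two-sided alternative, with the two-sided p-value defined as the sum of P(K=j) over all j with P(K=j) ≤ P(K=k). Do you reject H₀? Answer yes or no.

reject H₀: no

Exact binomial: n=27, k=11, p₀=1/2=0.5000
P(X=j) = C(n,j)·p₀^j·(1−p₀)^(n−j); p = Σ P(X=j) over j with P(X=j) ≤ P(X=11)
p-value (two-sided) = 0.44207
At α=0.01: p ≥ α → fail to reject H₀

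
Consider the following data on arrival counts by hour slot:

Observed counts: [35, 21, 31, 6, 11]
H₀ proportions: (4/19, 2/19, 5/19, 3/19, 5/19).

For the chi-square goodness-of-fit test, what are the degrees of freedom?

degrees of freedom = 4

df = k − 1 = 5 − 1 = 4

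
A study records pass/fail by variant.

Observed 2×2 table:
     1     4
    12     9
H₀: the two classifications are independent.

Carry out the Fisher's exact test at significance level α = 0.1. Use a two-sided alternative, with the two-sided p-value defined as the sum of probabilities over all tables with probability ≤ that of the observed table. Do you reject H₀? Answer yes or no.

Margins: r₁=5, r₂=21, c₁=13, c₂=13, n=26
p_obs = C(5,1)·C(21,12)/C(26,13); sum pmf over tables with pmf ≤ p_obs
p-value (two-sided) = 0.32174
At α=0.1: p ≥ α → fail to reject H₀

reject H₀: no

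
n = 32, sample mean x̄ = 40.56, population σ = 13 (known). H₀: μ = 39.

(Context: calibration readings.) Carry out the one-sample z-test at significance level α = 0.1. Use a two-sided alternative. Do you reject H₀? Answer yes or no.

SE = σ/√n = 13/√32 = 2.2981
z = (x̄−μ₀)/SE = (40.56−39)/2.2981 = 0.6788
p-value (two-sided) = 0.49725
At α=0.1: p ≥ α → fail to reject H₀

reject H₀: no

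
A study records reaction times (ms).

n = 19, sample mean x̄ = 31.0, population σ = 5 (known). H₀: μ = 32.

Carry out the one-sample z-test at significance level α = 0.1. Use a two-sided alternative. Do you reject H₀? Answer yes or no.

SE = σ/√n = 5/√19 = 1.1471
z = (x̄−μ₀)/SE = (31.0−32)/1.1471 = -0.8718
p-value (two-sided) = 0.38333
At α=0.1: p ≥ α → fail to reject H₀

reject H₀: no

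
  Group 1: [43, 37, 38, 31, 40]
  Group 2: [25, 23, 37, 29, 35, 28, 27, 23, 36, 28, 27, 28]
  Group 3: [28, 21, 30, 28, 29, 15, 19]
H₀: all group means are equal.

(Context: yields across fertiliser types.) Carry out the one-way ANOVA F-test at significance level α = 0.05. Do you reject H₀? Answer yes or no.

Group means [37.80, 28.83, 24.29], grand mean 29.375
SSB = Σnᵢ(x̄ᵢ−x̄)² = 539.730; SSW = ΣΣ(x−x̄ᵢ)² = 533.895
MSB = 539.730/2 = 269.8649; MSW = 533.895/21 = 25.4236
F = MSB/MSW = 10.6147
df = (2, 21)
p-value (upper-tail) = 0.00065
At α=0.05: p < α → reject H₀

reject H₀: yes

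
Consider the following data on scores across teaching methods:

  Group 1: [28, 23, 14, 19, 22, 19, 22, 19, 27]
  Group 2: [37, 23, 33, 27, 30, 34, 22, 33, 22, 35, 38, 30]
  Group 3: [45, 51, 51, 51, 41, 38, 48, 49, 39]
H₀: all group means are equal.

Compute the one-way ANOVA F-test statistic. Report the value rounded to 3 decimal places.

test statistic = 50.942

Group means [21.44, 30.33, 45.89], grand mean 32.333
SSB = Σnᵢ(x̄ᵢ−x̄)² = 2768.889; SSW = ΣΣ(x−x̄ᵢ)² = 733.778
MSB = 2768.889/2 = 1384.4444; MSW = 733.778/27 = 27.1770
F = MSB/MSW = 50.9419
df = (2, 27)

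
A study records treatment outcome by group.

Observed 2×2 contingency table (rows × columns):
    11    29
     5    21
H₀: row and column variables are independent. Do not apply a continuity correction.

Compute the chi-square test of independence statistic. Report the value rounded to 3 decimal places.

test statistic = 0.587

Row totals [40, 26], col totals [16, 50], n=66
χ² = (11−9.70)²/9.70 + (29−30.30)²/30.30 + (5−6.30)²/6.30 + (21−19.70)²/19.70 = 0.5867
df = 1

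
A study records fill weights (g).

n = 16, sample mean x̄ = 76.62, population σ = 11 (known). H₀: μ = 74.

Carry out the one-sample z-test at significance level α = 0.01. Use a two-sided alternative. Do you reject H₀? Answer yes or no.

reject H₀: no

SE = σ/√n = 11/√16 = 2.7500
z = (x̄−μ₀)/SE = (76.62−74)/2.7500 = 0.9527
p-value (two-sided) = 0.34073
At α=0.01: p ≥ α → fail to reject H₀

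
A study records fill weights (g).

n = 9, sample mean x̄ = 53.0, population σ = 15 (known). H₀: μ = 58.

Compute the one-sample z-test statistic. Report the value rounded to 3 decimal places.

test statistic = -1.000

SE = σ/√n = 15/√9 = 5.0000
z = (x̄−μ₀)/SE = (53.0−58)/5.0000 = -1.0000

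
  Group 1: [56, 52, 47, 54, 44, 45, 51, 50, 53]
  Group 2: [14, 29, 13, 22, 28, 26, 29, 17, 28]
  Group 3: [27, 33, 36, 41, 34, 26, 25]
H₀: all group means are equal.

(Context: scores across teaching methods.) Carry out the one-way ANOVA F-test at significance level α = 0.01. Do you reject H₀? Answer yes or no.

Group means [50.22, 22.89, 31.71], grand mean 35.200
SSB = Σnᵢ(x̄ᵢ−x̄)² = 3480.127; SSW = ΣΣ(x−x̄ᵢ)² = 695.873
MSB = 3480.127/2 = 1740.0635; MSW = 695.873/22 = 31.6306
F = MSB/MSW = 55.0120
df = (2, 22)
p-value (upper-tail) = 0.00000
At α=0.01: p < α → reject H₀

reject H₀: yes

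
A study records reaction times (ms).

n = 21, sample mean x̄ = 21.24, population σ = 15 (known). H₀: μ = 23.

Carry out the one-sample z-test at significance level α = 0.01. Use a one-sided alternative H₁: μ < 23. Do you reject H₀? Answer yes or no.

SE = σ/√n = 15/√21 = 3.2733
z = (x̄−μ₀)/SE = (21.24−23)/3.2733 = -0.5377
p-value (one-sided, H₁ less) = 0.29540
At α=0.01: p ≥ α → fail to reject H₀

reject H₀: no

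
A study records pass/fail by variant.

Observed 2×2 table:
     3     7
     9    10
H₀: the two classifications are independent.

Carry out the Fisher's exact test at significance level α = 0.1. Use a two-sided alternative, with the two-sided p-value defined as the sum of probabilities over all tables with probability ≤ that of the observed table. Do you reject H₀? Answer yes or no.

Margins: r₁=10, r₂=19, c₁=12, c₂=17, n=29
p_obs = C(10,3)·C(19,9)/C(29,12); sum pmf over tables with pmf ≤ p_obs
p-value (two-sided) = 0.44948
At α=0.1: p ≥ α → fail to reject H₀

reject H₀: no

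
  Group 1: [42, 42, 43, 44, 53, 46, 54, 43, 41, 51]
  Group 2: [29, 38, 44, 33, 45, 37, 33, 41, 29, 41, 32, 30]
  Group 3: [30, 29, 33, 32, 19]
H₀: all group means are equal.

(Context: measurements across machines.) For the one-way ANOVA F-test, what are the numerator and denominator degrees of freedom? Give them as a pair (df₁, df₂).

degrees of freedom = [2, 24]

k = 3 groups, N = 27 total
df = (k−1, N−k) = (3−1, 27−3) = (2, 24)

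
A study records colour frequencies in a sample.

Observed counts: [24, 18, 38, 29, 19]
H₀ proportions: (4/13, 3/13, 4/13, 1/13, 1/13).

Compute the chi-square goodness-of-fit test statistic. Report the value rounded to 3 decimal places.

test statistic = 56.336

n = 128; E_i = n·p_i = [39.38, 29.54, 39.38, 9.85, 9.85]
χ² = (24−39.38)²/39.38 + (18−29.54)²/29.54 + (38−39.38)²/39.38 + (29−9.85)²/9.85 + (19−9.85)²/9.85 = 56.3359
df = 4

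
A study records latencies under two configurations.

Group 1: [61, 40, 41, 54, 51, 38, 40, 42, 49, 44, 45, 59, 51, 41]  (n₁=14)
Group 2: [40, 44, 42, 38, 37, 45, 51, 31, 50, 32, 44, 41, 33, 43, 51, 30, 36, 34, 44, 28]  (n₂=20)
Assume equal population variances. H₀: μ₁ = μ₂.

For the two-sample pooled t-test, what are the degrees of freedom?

degrees of freedom = 32

df = n₁ + n₂ − 2 = 14 + 20 − 2 = 32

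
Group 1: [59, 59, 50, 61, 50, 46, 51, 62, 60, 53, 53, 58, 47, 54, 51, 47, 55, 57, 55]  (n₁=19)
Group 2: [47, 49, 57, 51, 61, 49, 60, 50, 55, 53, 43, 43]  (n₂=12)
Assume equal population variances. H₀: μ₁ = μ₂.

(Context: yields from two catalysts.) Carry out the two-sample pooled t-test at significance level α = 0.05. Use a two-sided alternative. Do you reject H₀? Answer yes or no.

x̄₁=54.105, s₁=4.943, n₁=19
x̄₂=51.500, s₂=5.931, n₂=12
s_p² = [18·4.943² + 11·5.931²]/29 = 28.5100
SE = √(s_p²·(1/19+1/12)) = 1.9688
t = (54.105−51.500)/1.9688 = 1.3232
df = 29
p-value (two-sided) = 0.19609
At α=0.05: p ≥ α → fail to reject H₀

reject H₀: no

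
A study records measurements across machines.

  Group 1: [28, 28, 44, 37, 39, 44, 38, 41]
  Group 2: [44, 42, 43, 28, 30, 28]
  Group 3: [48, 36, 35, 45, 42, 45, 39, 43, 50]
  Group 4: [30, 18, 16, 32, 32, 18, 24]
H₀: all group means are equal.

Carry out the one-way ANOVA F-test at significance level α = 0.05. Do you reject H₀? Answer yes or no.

reject H₀: yes

Group means [37.38, 35.83, 42.56, 24.29], grand mean 35.567
SSB = Σnᵢ(x̄ᵢ−x̄)² = 1357.008; SSW = ΣΣ(x−x̄ᵢ)² = 1102.359
MSB = 1357.008/3 = 452.3358; MSW = 1102.359/26 = 42.3984
F = MSB/MSW = 10.6687
df = (3, 26)
p-value (upper-tail) = 0.00009
At α=0.05: p < α → reject H₀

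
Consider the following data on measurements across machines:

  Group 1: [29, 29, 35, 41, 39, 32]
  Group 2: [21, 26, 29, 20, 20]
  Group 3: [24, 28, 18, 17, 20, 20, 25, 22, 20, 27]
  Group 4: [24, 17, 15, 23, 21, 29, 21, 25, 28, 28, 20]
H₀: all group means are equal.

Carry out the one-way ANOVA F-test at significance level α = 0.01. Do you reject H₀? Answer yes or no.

reject H₀: yes

Group means [34.17, 23.20, 22.10, 22.82], grand mean 24.781
SSB = Σnᵢ(x̄ᵢ−x̄)² = 655.299; SSW = ΣΣ(x−x̄ᵢ)² = 530.170
MSB = 655.299/3 = 218.4330; MSW = 530.170/28 = 18.9346
F = MSB/MSW = 11.5362
df = (3, 28)
p-value (upper-tail) = 0.00004
At α=0.01: p < α → reject H₀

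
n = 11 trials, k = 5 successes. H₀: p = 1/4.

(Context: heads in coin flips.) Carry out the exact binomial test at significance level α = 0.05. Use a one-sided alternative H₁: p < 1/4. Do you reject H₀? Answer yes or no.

reject H₀: no

Exact binomial: n=11, k=5, p₀=1/4=0.2500
P(X≤5) from Σ C(n,i)·p₀^i·(1−p₀)^(n−i)
p-value (one-sided, H₁ less) = 0.96567
At α=0.05: p ≥ α → fail to reject H₀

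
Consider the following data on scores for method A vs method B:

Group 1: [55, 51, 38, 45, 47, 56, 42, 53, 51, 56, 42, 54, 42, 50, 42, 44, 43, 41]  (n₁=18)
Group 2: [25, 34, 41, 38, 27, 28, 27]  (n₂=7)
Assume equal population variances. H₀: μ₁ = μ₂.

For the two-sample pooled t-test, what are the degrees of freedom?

df = n₁ + n₂ − 2 = 18 + 7 − 2 = 23

degrees of freedom = 23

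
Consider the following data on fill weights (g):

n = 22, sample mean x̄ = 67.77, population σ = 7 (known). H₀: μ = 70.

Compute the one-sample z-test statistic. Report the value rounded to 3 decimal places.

test statistic = -1.494

SE = σ/√n = 7/√22 = 1.4924
z = (x̄−μ₀)/SE = (67.77−70)/1.4924 = -1.4942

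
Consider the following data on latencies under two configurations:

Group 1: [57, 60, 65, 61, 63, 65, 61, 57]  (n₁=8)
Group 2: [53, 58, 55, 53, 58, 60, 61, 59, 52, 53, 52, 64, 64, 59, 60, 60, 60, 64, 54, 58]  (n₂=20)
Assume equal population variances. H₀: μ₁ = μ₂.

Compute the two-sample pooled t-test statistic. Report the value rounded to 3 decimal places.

x̄₁=61.125, s₁=3.137, n₁=8
x̄₂=57.850, s₂=4.017, n₂=20
s_p² = [7·3.137² + 19·4.017²]/26 = 14.4394
SE = √(s_p²·(1/8+1/20)) = 1.5896
t = (61.125−57.850)/1.5896 = 2.0602
df = 26

test statistic = 2.060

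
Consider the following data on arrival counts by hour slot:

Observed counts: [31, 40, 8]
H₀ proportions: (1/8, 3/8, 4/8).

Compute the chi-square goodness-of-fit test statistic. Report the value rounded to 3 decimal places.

n = 79; E_i = n·p_i = [9.88, 29.62, 39.50]
χ² = (31−9.88)²/9.88 + (40−29.62)²/29.62 + (8−39.50)²/39.50 = 73.9451
df = 2

test statistic = 73.945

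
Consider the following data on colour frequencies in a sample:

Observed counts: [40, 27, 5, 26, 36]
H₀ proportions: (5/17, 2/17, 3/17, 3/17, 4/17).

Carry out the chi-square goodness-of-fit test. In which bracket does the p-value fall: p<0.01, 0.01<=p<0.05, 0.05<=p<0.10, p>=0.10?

n = 134; E_i = n·p_i = [39.41, 15.76, 23.65, 23.65, 31.53]
χ² = (40−39.41)²/39.41 + (27−15.76)²/15.76 + (5−23.65)²/23.65 + (26−23.65)²/23.65 + (36−31.53)²/31.53 = 23.5883
df = 4
p-value (upper-tail) = 0.00010
→ bracket: p<0.01

p-value bracket: p<0.01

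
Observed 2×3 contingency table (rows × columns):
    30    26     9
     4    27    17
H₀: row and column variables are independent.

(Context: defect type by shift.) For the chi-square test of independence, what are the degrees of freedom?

degrees of freedom = 2

df = (r−1)(c−1) = (2−1)·(3−1) = 2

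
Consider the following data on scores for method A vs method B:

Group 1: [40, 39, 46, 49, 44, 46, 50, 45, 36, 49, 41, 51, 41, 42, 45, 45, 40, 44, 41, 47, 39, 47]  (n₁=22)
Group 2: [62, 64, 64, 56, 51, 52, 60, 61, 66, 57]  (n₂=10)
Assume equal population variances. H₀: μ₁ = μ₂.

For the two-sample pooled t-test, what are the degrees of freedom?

degrees of freedom = 30

df = n₁ + n₂ − 2 = 22 + 10 − 2 = 30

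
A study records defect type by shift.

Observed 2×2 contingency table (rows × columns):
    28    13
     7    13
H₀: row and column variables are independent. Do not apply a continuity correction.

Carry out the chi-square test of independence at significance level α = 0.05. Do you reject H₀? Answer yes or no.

reject H₀: yes

Row totals [41, 20], col totals [35, 26], n=61
χ² = (28−23.52)²/23.52 + (13−17.48)²/17.48 + (7−11.48)²/11.48 + (13−8.52)²/8.52 = 6.0926
df = 1
p-value (upper-tail) = 0.01358
At α=0.05: p < α → reject H₀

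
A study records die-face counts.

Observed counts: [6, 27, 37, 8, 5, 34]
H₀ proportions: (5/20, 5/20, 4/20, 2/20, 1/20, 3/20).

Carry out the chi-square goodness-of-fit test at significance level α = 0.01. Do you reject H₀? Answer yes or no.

n = 117; E_i = n·p_i = [29.25, 29.25, 23.40, 11.70, 5.85, 17.55]
χ² = (6−29.25)²/29.25 + (27−29.25)²/29.25 + (37−23.40)²/23.40 + (8−11.70)²/11.70 + (5−5.85)²/5.85 + (34−17.55)²/17.55 = 43.2707
df = 5
p-value (upper-tail) = 0.00000
At α=0.01: p < α → reject H₀

reject H₀: yes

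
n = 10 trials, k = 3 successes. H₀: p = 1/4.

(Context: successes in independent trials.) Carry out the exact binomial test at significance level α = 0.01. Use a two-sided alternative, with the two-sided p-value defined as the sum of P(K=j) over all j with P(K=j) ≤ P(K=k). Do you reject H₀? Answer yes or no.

Exact binomial: n=10, k=3, p₀=1/4=0.2500
P(X=j) = C(n,j)·p₀^j·(1−p₀)^(n−j); p = Σ P(X=j) over j with P(X=j) ≤ P(X=3)
p-value (two-sided) = 0.71843
At α=0.01: p ≥ α → fail to reject H₀

reject H₀: no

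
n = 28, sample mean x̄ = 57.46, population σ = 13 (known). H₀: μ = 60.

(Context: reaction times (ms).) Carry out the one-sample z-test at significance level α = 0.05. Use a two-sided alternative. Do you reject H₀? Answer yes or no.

SE = σ/√n = 13/√28 = 2.4568
z = (x̄−μ₀)/SE = (57.46−60)/2.4568 = -1.0339
p-value (two-sided) = 0.30119
At α=0.05: p ≥ α → fail to reject H₀

reject H₀: no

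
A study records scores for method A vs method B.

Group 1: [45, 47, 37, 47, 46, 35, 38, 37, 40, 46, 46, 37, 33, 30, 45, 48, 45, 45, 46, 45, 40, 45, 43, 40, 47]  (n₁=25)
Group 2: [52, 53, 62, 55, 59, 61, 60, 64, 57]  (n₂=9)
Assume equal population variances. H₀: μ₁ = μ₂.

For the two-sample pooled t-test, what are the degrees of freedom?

df = n₁ + n₂ − 2 = 25 + 9 − 2 = 32

degrees of freedom = 32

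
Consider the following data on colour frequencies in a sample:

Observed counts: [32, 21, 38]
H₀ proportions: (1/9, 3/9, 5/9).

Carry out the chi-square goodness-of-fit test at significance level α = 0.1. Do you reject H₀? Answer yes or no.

n = 91; E_i = n·p_i = [10.11, 30.33, 50.56]
χ² = (32−10.11)²/10.11 + (21−30.33)²/30.33 + (38−50.56)²/50.56 = 53.3758
df = 2
p-value (upper-tail) = 0.00000
At α=0.1: p < α → reject H₀

reject H₀: yes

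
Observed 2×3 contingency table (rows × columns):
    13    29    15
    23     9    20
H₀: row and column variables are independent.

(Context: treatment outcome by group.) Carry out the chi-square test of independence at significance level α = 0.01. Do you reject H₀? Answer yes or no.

Row totals [57, 52], col totals [36, 38, 35], n=109
χ² = (13−18.83)²/18.83 + (29−19.87)²/19.87 + (15−18.30)²/18.30 + (23−17.17)²/17.17 + (9−18.13)²/18.13 + (20−16.70)²/16.70 = 13.8181
df = 2
p-value (upper-tail) = 0.00100
At α=0.01: p < α → reject H₀

reject H₀: yes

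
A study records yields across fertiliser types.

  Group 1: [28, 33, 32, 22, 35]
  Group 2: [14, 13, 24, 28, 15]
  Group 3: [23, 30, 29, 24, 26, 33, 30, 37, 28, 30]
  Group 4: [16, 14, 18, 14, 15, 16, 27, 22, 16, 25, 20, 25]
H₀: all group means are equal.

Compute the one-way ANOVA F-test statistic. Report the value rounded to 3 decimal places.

Group means [30.00, 18.80, 29.00, 19.00], grand mean 23.812
SSB = Σnᵢ(x̄ᵢ−x̄)² = 864.075; SSW = ΣΣ(x−x̄ᵢ)² = 682.800
MSB = 864.075/3 = 288.0250; MSW = 682.800/28 = 24.3857
F = MSB/MSW = 11.8112
df = (3, 28)

test statistic = 11.811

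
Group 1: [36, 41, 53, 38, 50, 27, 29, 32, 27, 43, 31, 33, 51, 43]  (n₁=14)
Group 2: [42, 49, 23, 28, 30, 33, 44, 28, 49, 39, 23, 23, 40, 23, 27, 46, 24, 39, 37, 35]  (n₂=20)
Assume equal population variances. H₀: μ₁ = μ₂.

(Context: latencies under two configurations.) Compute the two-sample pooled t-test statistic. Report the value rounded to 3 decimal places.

x̄₁=38.143, s₁=8.917, n₁=14
x̄₂=34.100, s₂=9.107, n₂=20
s_p² = [13·8.917² + 19·9.107²]/32 = 81.5473
SE = √(s_p²·(1/14+1/20)) = 3.1468
t = (38.143−34.100)/3.1468 = 1.2848
df = 32

test statistic = 1.285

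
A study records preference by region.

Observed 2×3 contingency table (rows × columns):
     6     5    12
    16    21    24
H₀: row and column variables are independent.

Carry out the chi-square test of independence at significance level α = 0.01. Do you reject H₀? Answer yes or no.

reject H₀: no

Row totals [23, 61], col totals [22, 26, 36], n=84
χ² = (6−6.02)²/6.02 + (5−7.12)²/7.12 + (12−9.86)²/9.86 + (16−15.98)²/15.98 + (21−18.88)²/18.88 + (24−26.14)²/26.14 = 1.5102
df = 2
p-value (upper-tail) = 0.46997
At α=0.01: p ≥ α → fail to reject H₀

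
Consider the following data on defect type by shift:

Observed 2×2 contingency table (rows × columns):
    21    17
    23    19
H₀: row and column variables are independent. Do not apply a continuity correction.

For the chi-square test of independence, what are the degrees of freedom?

df = (r−1)(c−1) = (2−1)·(2−1) = 1

degrees of freedom = 1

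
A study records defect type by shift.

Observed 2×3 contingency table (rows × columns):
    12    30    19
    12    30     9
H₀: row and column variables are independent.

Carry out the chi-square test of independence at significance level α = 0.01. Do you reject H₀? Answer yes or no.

Row totals [61, 51], col totals [24, 60, 28], n=112
χ² = (12−13.07)²/13.07 + (30−32.68)²/32.68 + (19−15.25)²/15.25 + (12−10.93)²/10.93 + (30−27.32)²/27.32 + (9−12.75)²/12.75 = 2.7001
df = 2
p-value (upper-tail) = 0.25923
At α=0.01: p ≥ α → fail to reject H₀

reject H₀: no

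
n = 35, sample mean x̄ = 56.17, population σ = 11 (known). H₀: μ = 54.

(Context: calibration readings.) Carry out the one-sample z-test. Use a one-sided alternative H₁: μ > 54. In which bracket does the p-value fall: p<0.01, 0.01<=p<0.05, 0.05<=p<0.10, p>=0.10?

p-value bracket: p>=0.10

SE = σ/√n = 11/√35 = 1.8593
z = (x̄−μ₀)/SE = (56.17−54)/1.8593 = 1.1671
p-value (one-sided, H₁ greater) = 0.12159
→ bracket: p>=0.10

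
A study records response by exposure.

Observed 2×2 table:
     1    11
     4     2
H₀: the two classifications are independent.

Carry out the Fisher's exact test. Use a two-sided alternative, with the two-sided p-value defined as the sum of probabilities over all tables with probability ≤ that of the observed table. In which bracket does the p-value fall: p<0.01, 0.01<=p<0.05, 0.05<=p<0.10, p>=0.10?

Margins: r₁=12, r₂=6, c₁=5, c₂=13, n=18
p_obs = C(12,1)·C(6,4)/C(18,5); sum pmf over tables with pmf ≤ p_obs
p-value (two-sided) = 0.02171
→ bracket: 0.01<=p<0.05

p-value bracket: 0.01<=p<0.05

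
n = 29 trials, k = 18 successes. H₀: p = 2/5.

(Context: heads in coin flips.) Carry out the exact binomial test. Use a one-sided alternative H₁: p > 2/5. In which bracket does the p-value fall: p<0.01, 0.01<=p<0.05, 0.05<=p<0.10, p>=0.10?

Exact binomial: n=29, k=18, p₀=2/5=0.4000
P(X≥18) from Σ C(n,i)·p₀^i·(1−p₀)^(n−i)
p-value (one-sided, H₁ greater) = 0.01348
→ bracket: 0.01<=p<0.05

p-value bracket: 0.01<=p<0.05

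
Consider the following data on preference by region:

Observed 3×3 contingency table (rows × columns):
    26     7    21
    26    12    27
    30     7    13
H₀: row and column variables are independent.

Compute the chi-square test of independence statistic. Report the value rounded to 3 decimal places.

Row totals [54, 65, 50], col totals [82, 26, 61], n=169
χ² = (26−26.20)²/26.20 + (7−8.31)²/8.31 + (21−19.49)²/19.49 + (26−31.54)²/31.54 + (12−10.00)²/10.00 + (27−23.46)²/23.46 + (30−24.26)²/24.26 + (7−7.69)²/7.69 + (13−18.05)²/18.05 = 5.0623
df = 4

test statistic = 5.062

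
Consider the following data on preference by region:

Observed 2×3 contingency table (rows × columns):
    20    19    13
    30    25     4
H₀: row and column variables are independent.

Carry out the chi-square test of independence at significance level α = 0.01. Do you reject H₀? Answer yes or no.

reject H₀: no

Row totals [52, 59], col totals [50, 44, 17], n=111
χ² = (20−23.42)²/23.42 + (19−20.61)²/20.61 + (13−7.96)²/7.96 + (30−26.58)²/26.58 + (25−23.39)²/23.39 + (4−9.04)²/9.04 = 7.1700
df = 2
p-value (upper-tail) = 0.02774
At α=0.01: p ≥ α → fail to reject H₀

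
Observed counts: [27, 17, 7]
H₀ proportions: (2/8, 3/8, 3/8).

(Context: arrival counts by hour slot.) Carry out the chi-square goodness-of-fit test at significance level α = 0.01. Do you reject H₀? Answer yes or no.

reject H₀: yes

n = 51; E_i = n·p_i = [12.75, 19.12, 19.12]
χ² = (27−12.75)²/12.75 + (17−19.12)²/19.12 + (7−19.12)²/19.12 = 23.8497
df = 2
p-value (upper-tail) = 0.00001
At α=0.01: p < α → reject H₀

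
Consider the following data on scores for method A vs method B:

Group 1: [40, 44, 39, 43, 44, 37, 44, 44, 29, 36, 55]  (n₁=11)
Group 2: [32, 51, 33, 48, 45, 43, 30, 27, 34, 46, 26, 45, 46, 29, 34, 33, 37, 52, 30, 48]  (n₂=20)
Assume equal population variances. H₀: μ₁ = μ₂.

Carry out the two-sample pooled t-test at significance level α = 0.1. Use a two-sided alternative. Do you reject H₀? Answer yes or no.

x̄₁=41.364, s₁=6.516, n₁=11
x̄₂=38.450, s₂=8.599, n₂=20
s_p² = [10·6.516² + 19·8.599²]/29 = 63.0861
SE = √(s_p²·(1/11+1/20)) = 2.9815
t = (41.364−38.450)/2.9815 = 0.9772
df = 29
p-value (two-sided) = 0.33653
At α=0.1: p ≥ α → fail to reject H₀

reject H₀: no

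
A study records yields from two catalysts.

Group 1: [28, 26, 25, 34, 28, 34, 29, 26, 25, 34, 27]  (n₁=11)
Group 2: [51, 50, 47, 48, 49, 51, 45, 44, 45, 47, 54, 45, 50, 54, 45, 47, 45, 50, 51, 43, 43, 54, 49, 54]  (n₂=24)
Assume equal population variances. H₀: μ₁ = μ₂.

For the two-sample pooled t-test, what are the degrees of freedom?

df = n₁ + n₂ − 2 = 11 + 24 − 2 = 33

degrees of freedom = 33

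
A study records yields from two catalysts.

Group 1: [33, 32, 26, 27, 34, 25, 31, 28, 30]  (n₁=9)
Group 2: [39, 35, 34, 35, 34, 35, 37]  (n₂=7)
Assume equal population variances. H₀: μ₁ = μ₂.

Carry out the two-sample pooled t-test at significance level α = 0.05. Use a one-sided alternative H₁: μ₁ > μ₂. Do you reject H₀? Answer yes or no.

reject H₀: no

x̄₁=29.556, s₁=3.206, n₁=9
x̄₂=35.571, s₂=1.813, n₂=7
s_p² = [8·3.206² + 6·1.813²]/14 = 7.2812
SE = √(s_p²·(1/9+1/7)) = 1.3598
t = (29.556−35.571)/1.3598 = -4.4239
df = 14
p-value (one-sided, H₁ greater) = 0.99971
At α=0.05: p ≥ α → fail to reject H₀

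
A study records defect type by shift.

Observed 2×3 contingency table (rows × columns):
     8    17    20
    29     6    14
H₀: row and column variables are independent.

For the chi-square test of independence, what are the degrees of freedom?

degrees of freedom = 2

df = (r−1)(c−1) = (2−1)·(3−1) = 2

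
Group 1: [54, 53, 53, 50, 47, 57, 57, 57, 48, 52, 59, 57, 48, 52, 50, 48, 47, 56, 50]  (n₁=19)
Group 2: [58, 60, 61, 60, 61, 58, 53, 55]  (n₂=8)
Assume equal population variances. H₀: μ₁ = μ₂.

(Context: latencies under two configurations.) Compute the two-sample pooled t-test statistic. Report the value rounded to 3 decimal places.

x̄₁=52.368, s₁=3.933, n₁=19
x̄₂=58.250, s₂=2.915, n₂=8
s_p² = [18·3.933² + 7·2.915²]/25 = 13.5168
SE = √(s_p²·(1/19+1/8)) = 1.5495
t = (52.368−58.250)/1.5495 = -3.7957
df = 25

test statistic = -3.796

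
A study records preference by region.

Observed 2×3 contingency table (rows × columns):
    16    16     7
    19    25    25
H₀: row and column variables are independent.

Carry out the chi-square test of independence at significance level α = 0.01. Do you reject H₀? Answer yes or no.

reject H₀: no

Row totals [39, 69], col totals [35, 41, 32], n=108
χ² = (16−12.64)²/12.64 + (16−14.81)²/14.81 + (7−11.56)²/11.56 + (19−22.36)²/22.36 + (25−26.19)²/26.19 + (25−20.44)²/20.44 = 4.3609
df = 2
p-value (upper-tail) = 0.11299
At α=0.01: p ≥ α → fail to reject H₀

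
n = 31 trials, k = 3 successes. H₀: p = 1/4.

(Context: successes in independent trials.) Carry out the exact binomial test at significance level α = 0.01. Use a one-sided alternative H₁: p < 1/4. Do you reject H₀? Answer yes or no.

Exact binomial: n=31, k=3, p₀=1/4=0.2500
P(X≤3) from Σ C(n,i)·p₀^i·(1−p₀)^(n−i)
p-value (one-sided, H₁ less) = 0.03074
At α=0.01: p ≥ α → fail to reject H₀

reject H₀: no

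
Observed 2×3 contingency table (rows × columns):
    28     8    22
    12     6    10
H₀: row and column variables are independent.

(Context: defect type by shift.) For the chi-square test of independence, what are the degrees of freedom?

degrees of freedom = 2

df = (r−1)(c−1) = (2−1)·(3−1) = 2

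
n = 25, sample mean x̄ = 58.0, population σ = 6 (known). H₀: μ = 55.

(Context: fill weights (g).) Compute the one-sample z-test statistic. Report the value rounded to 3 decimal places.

SE = σ/√n = 6/√25 = 1.2000
z = (x̄−μ₀)/SE = (58.0−55)/1.2000 = 2.5000

test statistic = 2.500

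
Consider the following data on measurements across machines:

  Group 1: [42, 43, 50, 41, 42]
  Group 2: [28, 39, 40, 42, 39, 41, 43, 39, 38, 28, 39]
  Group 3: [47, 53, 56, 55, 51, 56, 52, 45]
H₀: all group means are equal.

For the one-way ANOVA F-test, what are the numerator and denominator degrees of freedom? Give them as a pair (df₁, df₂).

degrees of freedom = [2, 21]

k = 3 groups, N = 24 total
df = (k−1, N−k) = (3−1, 24−3) = (2, 21)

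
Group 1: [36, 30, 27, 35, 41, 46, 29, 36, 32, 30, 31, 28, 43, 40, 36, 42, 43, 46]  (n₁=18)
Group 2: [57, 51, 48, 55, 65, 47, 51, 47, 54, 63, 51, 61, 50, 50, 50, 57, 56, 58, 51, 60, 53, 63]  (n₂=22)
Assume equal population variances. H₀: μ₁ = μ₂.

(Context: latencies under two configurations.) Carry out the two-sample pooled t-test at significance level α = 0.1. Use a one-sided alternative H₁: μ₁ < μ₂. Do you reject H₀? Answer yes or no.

x̄₁=36.167, s₁=6.336, n₁=18
x̄₂=54.455, s₂=5.440, n₂=22
s_p² = [17·6.336² + 21·5.440²]/38 = 34.3146
SE = √(s_p²·(1/18+1/22)) = 1.8618
t = (36.167−54.455)/1.8618 = -9.8229
df = 38
p-value (one-sided, H₁ less) = 0.00000
At α=0.1: p < α → reject H₀

reject H₀: yes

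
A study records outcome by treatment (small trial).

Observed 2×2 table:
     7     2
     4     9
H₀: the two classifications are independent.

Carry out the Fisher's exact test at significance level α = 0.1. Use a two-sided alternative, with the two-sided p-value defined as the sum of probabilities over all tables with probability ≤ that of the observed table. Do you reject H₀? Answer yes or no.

reject H₀: yes

Margins: r₁=9, r₂=13, c₁=11, c₂=11, n=22
p_obs = C(9,7)·C(13,4)/C(22,11); sum pmf over tables with pmf ≤ p_obs
p-value (two-sided) = 0.08050
At α=0.1: p < α → reject H₀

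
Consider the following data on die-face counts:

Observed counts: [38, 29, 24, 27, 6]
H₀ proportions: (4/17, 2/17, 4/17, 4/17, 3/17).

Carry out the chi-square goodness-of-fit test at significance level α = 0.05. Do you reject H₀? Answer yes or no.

n = 124; E_i = n·p_i = [29.18, 14.59, 29.18, 29.18, 21.88]
χ² = (38−29.18)²/29.18 + (29−14.59)²/14.59 + (24−29.18)²/29.18 + (27−29.18)²/29.18 + (6−21.88)²/21.88 = 29.5141
df = 4
p-value (upper-tail) = 0.00001
At α=0.05: p < α → reject H₀

reject H₀: yes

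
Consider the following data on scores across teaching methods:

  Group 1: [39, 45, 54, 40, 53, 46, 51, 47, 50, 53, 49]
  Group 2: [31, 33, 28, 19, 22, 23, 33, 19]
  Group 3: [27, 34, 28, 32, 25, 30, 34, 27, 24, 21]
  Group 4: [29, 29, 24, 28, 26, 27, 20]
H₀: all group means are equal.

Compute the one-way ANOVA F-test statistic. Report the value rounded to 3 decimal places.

test statistic = 48.945

Group means [47.91, 26.00, 28.20, 26.14], grand mean 33.333
SSB = Σnᵢ(x̄ᵢ−x̄)² = 3392.634; SSW = ΣΣ(x−x̄ᵢ)² = 739.366
MSB = 3392.634/3 = 1130.8779; MSW = 739.366/32 = 23.1052
F = MSB/MSW = 48.9447
df = (3, 32)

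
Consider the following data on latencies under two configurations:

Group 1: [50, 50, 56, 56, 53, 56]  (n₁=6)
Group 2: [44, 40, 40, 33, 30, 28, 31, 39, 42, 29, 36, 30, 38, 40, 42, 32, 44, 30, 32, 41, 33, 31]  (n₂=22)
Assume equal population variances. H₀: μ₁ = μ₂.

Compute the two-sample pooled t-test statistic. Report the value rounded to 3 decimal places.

test statistic = 7.748

x̄₁=53.500, s₁=2.950, n₁=6
x̄₂=35.682, s₂=5.366, n₂=22
s_p² = [5·2.950² + 21·5.366²]/26 = 24.9336
SE = √(s_p²·(1/6+1/22)) = 2.2998
t = (53.500−35.682)/2.2998 = 7.7478
df = 26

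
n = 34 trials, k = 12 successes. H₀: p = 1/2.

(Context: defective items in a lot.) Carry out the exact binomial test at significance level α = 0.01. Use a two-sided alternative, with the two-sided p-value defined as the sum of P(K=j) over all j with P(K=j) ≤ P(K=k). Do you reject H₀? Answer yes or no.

reject H₀: no

Exact binomial: n=34, k=12, p₀=1/2=0.5000
P(X=j) = C(n,j)·p₀^j·(1−p₀)^(n−j); p = Σ P(X=j) over j with P(X=j) ≤ P(X=12)
p-value (two-sided) = 0.12145
At α=0.01: p ≥ α → fail to reject H₀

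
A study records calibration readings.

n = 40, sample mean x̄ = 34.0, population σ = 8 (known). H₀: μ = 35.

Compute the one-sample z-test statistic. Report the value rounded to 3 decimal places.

test statistic = -0.791

SE = σ/√n = 8/√40 = 1.2649
z = (x̄−μ₀)/SE = (34.0−35)/1.2649 = -0.7906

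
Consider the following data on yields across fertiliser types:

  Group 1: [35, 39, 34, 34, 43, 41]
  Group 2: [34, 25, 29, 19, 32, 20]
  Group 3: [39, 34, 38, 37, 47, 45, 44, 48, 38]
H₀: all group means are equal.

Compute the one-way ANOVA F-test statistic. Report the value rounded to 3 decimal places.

Group means [37.67, 26.50, 41.11], grand mean 35.952
SSB = Σnᵢ(x̄ᵢ−x̄)² = 793.230; SSW = ΣΣ(x−x̄ᵢ)² = 465.722
MSB = 793.230/2 = 396.6151; MSW = 465.722/18 = 25.8735
F = MSB/MSW = 15.3290
df = (2, 18)

test statistic = 15.329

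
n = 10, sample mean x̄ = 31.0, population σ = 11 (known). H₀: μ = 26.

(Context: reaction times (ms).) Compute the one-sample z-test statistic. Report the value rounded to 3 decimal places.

test statistic = 1.437

SE = σ/√n = 11/√10 = 3.4785
z = (x̄−μ₀)/SE = (31.0−26)/3.4785 = 1.4374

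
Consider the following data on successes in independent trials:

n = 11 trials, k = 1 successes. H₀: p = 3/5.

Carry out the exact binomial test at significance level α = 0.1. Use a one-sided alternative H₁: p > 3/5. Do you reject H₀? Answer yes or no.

reject H₀: no

Exact binomial: n=11, k=1, p₀=3/5=0.6000
P(X≥1) from Σ C(n,i)·p₀^i·(1−p₀)^(n−i)
p-value (one-sided, H₁ greater) = 0.99996
At α=0.1: p ≥ α → fail to reject H₀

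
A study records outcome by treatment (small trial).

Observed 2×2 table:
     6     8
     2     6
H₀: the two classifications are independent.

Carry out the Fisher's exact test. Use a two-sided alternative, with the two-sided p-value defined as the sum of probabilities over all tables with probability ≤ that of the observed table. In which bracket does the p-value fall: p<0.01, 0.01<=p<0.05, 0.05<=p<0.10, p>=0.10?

Margins: r₁=14, r₂=8, c₁=8, c₂=14, n=22
p_obs = C(14,6)·C(8,2)/C(22,8); sum pmf over tables with pmf ≤ p_obs
p-value (two-sided) = 0.64940
→ bracket: p>=0.10

p-value bracket: p>=0.10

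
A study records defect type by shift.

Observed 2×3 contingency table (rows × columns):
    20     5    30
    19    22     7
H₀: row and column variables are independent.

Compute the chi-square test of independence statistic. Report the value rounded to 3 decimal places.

Row totals [55, 48], col totals [39, 27, 37], n=103
χ² = (20−20.83)²/20.83 + (5−14.42)²/14.42 + (30−19.76)²/19.76 + (19−18.17)²/18.17 + (22−12.58)²/12.58 + (7−17.24)²/17.24 = 24.6648
df = 2

test statistic = 24.665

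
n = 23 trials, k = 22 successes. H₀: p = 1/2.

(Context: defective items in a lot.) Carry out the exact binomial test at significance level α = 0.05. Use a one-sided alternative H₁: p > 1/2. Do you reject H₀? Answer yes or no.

Exact binomial: n=23, k=22, p₀=1/2=0.5000
P(X≥22) from Σ C(n,i)·p₀^i·(1−p₀)^(n−i)
p-value (one-sided, H₁ greater) = 0.00000
At α=0.05: p < α → reject H₀

reject H₀: yes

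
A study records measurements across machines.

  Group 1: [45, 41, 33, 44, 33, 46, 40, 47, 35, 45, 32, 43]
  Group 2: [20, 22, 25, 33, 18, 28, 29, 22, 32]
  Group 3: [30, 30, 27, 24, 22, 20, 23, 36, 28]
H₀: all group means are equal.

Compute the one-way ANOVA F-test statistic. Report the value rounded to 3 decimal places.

Group means [40.33, 25.44, 26.67], grand mean 31.767
SSB = Σnᵢ(x̄ᵢ−x̄)² = 1474.478; SSW = ΣΣ(x−x̄ᵢ)² = 772.889
MSB = 1474.478/2 = 737.2389; MSW = 772.889/27 = 28.6255
F = MSB/MSW = 25.7546
df = (2, 27)

test statistic = 25.755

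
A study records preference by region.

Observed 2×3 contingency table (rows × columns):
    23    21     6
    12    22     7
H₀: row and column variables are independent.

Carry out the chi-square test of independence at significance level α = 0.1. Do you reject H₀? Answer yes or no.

Row totals [50, 41], col totals [35, 43, 13], n=91
χ² = (23−19.23)²/19.23 + (21−23.63)²/23.63 + (6−7.14)²/7.14 + (12−15.77)²/15.77 + (22−19.37)²/19.37 + (7−5.86)²/5.86 = 2.6936
df = 2
p-value (upper-tail) = 0.26008
At α=0.1: p ≥ α → fail to reject H₀

reject H₀: no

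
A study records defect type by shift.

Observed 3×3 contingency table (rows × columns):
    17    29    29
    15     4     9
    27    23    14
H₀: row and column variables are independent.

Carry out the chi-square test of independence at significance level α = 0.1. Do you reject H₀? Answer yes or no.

reject H₀: yes

Row totals [75, 28, 64], col totals [59, 56, 52], n=167
χ² = (17−26.50)²/26.50 + (29−25.15)²/25.15 + (29−23.35)²/23.35 + (15−9.89)²/9.89 + (4−9.39)²/9.39 + (9−8.72)²/8.72 + (27−22.61)²/22.61 + (23−21.46)²/21.46 + (14−19.93)²/19.93 = 13.8243
df = 4
p-value (upper-tail) = 0.00788
At α=0.1: p < α → reject H₀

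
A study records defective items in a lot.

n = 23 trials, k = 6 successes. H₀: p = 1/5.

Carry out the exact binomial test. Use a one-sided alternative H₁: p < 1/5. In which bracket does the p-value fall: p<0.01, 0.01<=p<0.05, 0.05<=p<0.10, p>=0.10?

Exact binomial: n=23, k=6, p₀=1/5=0.2000
P(X≤6) from Σ C(n,i)·p₀^i·(1−p₀)^(n−i)
p-value (one-sided, H₁ less) = 0.84017
→ bracket: p>=0.10

p-value bracket: p>=0.10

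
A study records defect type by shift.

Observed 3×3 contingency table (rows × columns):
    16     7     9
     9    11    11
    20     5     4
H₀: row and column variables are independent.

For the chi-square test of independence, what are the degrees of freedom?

df = (r−1)(c−1) = (3−1)·(3−1) = 4

degrees of freedom = 4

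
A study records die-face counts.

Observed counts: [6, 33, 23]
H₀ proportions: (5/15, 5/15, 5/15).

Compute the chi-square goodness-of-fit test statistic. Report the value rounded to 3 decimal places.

test statistic = 18.032

n = 62; E_i = n·p_i = [20.67, 20.67, 20.67]
χ² = (6−20.67)²/20.67 + (33−20.67)²/20.67 + (23−20.67)²/20.67 = 18.0323
df = 2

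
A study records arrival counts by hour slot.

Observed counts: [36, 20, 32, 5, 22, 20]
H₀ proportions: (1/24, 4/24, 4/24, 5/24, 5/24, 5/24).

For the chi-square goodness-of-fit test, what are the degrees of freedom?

df = k − 1 = 6 − 1 = 5

degrees of freedom = 5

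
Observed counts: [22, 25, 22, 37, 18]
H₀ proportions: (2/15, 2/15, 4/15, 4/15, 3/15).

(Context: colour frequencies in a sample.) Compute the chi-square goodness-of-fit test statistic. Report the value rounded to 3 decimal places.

test statistic = 12.179

n = 124; E_i = n·p_i = [16.53, 16.53, 33.07, 33.07, 24.80]
χ² = (22−16.53)²/16.53 + (25−16.53)²/16.53 + (22−33.07)²/33.07 + (37−33.07)²/33.07 + (18−24.80)²/24.80 = 12.1794
df = 4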